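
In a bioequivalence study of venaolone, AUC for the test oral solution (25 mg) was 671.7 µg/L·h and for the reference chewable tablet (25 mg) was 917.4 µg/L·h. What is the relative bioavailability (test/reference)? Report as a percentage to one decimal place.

F_rel = 73.2%

F_rel = (AUC_test/D_test) / (AUC_ref/D_ref)
      = (671.7/25) / (917.4/25)
      = 26.868 / 36.696 = 0.7322 = 73.22%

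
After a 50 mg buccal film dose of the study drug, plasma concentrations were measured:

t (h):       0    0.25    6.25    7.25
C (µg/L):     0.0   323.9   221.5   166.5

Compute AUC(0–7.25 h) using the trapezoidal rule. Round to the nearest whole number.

AUC = 1871 µg/L·h

Trapezoidal AUC_0→7.25:
  [0→0.25]: (0.0+323.9)/2 × 0.25 = 40.4875
  [0.25→6.25]: (323.9+221.5)/2 × 6 = 1636.2
  [6.25→7.25]: (221.5+166.5)/2 × 1 = 194.0
  Sum = 1870.6875 µg/L·h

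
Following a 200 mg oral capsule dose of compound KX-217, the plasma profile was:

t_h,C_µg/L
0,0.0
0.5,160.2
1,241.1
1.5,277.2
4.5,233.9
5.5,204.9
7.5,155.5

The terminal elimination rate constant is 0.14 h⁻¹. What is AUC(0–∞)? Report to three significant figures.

AUC = 2730 µg/L·h

Trapezoidal AUC_0→7.5:
  [0→0.5]: (0.0+160.2)/2 × 0.5 = 40.05
  [0.5→1]: (160.2+241.1)/2 × 0.5 = 100.325
  [1→1.5]: (241.1+277.2)/2 × 0.5 = 129.575
  [1.5→4.5]: (277.2+233.9)/2 × 3 = 766.65
  [4.5→5.5]: (233.9+204.9)/2 × 1 = 219.4
  [5.5→7.5]: (204.9+155.5)/2 × 2 = 360.4
  Sum = 1616.4 µg/L·h
Extrapolated tail: C_last / k_e = 155.5 / 0.14 = 1110.714
AUC_0→∞ = 1616.4 + 1110.714 = 2727.114 µg/L·h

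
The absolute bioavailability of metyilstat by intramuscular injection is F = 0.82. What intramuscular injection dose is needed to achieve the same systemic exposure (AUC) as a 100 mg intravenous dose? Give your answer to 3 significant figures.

D_intramuscular = 122 mg

For equal systemic exposure: F × D_ev = D_iv
D_ev = D_iv / F = 100 / 0.82 = 121.951 mg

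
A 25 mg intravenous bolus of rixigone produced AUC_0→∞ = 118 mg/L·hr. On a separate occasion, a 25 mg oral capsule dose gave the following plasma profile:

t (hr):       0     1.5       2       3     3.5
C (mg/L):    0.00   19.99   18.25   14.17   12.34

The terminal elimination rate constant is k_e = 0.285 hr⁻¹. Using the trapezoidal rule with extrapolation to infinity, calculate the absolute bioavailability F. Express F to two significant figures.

Trapezoidal AUC_0→3.5 (oral capsule):
  [0→1.5]: (0.00+19.99)/2 × 1.5 = 14.9925
  [1.5→2]: (19.99+18.25)/2 × 0.5 = 9.56
  [2→3]: (18.25+14.17)/2 × 1 = 16.21
  [3→3.5]: (14.17+12.34)/2 × 0.5 = 6.6275
  Sum = 47.39 mg/L·hr
Tail: C_last/k_e = 12.34/0.285 = 43.298
AUC_0→∞ (oral capsule) = 47.39 + 43.298 = 90.688 mg/L·hr
F = (AUC_ev/D_ev)/(AUC_iv/D_iv) = (90.688/25)/(118/25) = 3.62752/4.72 = 0.7685

F = 0.77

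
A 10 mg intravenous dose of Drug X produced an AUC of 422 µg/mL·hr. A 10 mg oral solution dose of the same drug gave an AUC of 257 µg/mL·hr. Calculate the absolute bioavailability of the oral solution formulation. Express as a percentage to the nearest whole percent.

F = (AUC_ev / D_ev) / (AUC_iv / D_iv)
  = (257/10) / (422/10)
  = 25.7 / 42.2 = 0.6090
  = 60.90%

F = 61%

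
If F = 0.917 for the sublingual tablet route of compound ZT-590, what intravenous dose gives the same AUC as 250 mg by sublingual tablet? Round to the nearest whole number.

Systemic exposure from an extravascular dose = F × D_ev, so the equivalent IV dose is F × D_ev.
D_iv = F × D_ev = 0.917 × 250 = 229.25 mg

D_iv = 229 mg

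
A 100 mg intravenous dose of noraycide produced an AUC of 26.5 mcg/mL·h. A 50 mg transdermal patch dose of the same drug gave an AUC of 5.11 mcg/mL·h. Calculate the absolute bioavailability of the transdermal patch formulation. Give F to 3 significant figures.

F = 0.386

F = (AUC_ev / D_ev) / (AUC_iv / D_iv)
  = (5.11/50) / (26.5/100)
  = 0.1022 / 0.265 = 0.3857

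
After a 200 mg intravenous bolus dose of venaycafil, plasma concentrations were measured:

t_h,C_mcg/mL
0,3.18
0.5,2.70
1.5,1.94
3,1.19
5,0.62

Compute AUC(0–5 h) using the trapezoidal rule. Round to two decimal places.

Trapezoidal AUC_0→5:
  [0→0.5]: (3.18+2.70)/2 × 0.5 = 1.47
  [0.5→1.5]: (2.70+1.94)/2 × 1 = 2.32
  [1.5→3]: (1.94+1.19)/2 × 1.5 = 2.3475
  [3→5]: (1.19+0.62)/2 × 2 = 1.81
  Sum = 7.9475 mcg/mL·h

AUC = 7.95 mcg/mL·h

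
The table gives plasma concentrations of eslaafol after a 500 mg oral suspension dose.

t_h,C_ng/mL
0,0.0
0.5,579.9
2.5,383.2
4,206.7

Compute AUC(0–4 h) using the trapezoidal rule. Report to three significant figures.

Trapezoidal AUC_0→4:
  [0→0.5]: (0.0+579.9)/2 × 0.5 = 144.975
  [0.5→2.5]: (579.9+383.2)/2 × 2 = 963.1
  [2.5→4]: (383.2+206.7)/2 × 1.5 = 442.425
  Sum = 1550.5 ng/mL·h

AUC = 1550 ng/mL·h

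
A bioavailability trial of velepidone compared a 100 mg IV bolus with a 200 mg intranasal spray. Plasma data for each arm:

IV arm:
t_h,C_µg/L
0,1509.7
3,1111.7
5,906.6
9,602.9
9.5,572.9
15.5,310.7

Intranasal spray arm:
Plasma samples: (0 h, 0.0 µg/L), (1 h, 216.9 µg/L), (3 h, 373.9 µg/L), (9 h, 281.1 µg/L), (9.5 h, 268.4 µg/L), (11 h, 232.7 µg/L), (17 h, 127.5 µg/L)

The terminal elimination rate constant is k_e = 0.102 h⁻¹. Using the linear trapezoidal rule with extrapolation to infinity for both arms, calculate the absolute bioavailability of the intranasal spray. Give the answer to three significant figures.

Trapezoidal AUC_0→15.5 (IV):
  [0→3]: (1509.7+1111.7)/2 × 3 = 3932.1
  [3→5]: (1111.7+906.6)/2 × 2 = 2018.3
  [5→9]: (906.6+602.9)/2 × 4 = 3019.0
  [9→9.5]: (602.9+572.9)/2 × 0.5 = 293.95
  [9.5→15.5]: (572.9+310.7)/2 × 6 = 2650.8
  Sum = 11914.15 µg/L·h
IV tail: 310.7/0.102 = 3046.078; AUC_iv,0→∞ = 11914.15 + 3046.078 = 14960.228 µg/L·h
Trapezoidal AUC_0→17 (intranasal spray):
  [0→1]: (0.0+216.9)/2 × 1 = 108.45
  [1→3]: (216.9+373.9)/2 × 2 = 590.8
  [3→9]: (373.9+281.1)/2 × 6 = 1965.0
  [9→9.5]: (281.1+268.4)/2 × 0.5 = 137.375
  [9.5→11]: (268.4+232.7)/2 × 1.5 = 375.825
  [11→17]: (232.7+127.5)/2 × 6 = 1080.6
  Sum = 4258.05 µg/L·h
intranasal spray tail: 127.5/0.102 = 1250.000; AUC_ev,0→∞ = 4258.05 + 1250.000 = 5508.05 µg/L·h
F = (AUC_ev/D_ev)/(AUC_iv/D_iv) = (5508.05/200)/(14960.228/100) = 27.54025/149.60228 = 0.1841

F = 0.184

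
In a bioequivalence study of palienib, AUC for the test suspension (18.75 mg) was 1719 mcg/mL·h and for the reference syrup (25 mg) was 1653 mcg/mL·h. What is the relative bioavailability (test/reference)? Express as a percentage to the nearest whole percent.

F_rel = 139%

F_rel = (AUC_test/D_test) / (AUC_ref/D_ref)
      = (1719/18.75) / (1653/25)
      = 91.68 / 66.12 = 1.3866 = 138.66%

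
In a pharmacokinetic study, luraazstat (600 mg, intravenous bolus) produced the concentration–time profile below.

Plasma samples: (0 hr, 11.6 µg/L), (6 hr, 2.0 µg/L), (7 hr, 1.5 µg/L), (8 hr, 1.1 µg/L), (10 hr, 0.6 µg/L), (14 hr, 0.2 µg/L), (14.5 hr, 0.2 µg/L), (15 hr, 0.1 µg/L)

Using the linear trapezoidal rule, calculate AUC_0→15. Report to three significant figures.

Trapezoidal AUC_0→15:
  [0→6]: (11.6+2.0)/2 × 6 = 40.8
  [6→7]: (2.0+1.5)/2 × 1 = 1.75
  [7→8]: (1.5+1.1)/2 × 1 = 1.3
  [8→10]: (1.1+0.6)/2 × 2 = 1.7
  [10→14]: (0.6+0.2)/2 × 4 = 1.6
  [14→14.5]: (0.2+0.2)/2 × 0.5 = 0.1
  [14.5→15]: (0.2+0.1)/2 × 0.5 = 0.075
  Sum = 47.325 µg/L·hr

AUC = 47.3 µg/L·hr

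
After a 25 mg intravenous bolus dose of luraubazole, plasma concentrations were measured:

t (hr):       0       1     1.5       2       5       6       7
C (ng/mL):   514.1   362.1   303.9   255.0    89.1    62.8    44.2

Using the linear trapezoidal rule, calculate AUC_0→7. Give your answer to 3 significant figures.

Trapezoidal AUC_0→7:
  [0→1]: (514.1+362.1)/2 × 1 = 438.1
  [1→1.5]: (362.1+303.9)/2 × 0.5 = 166.5
  [1.5→2]: (303.9+255.0)/2 × 0.5 = 139.725
  [2→5]: (255.0+89.1)/2 × 3 = 516.15
  [5→6]: (89.1+62.8)/2 × 1 = 75.95
  [6→7]: (62.8+44.2)/2 × 1 = 53.5
  Sum = 1389.925 ng/mL·hr

AUC = 1390 ng/mL·hr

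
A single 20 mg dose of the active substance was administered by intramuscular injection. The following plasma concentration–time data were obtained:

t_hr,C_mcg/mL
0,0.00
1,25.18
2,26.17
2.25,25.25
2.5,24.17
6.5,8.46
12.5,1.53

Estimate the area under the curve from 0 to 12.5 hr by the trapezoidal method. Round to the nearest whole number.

Trapezoidal AUC_0→12.5:
  [0→1]: (0.00+25.18)/2 × 1 = 12.59
  [1→2]: (25.18+26.17)/2 × 1 = 25.675
  [2→2.25]: (26.17+25.25)/2 × 0.25 = 6.4275
  [2.25→2.5]: (25.25+24.17)/2 × 0.25 = 6.1775
  [2.5→6.5]: (24.17+8.46)/2 × 4 = 65.26
  [6.5→12.5]: (8.46+1.53)/2 × 6 = 29.97
  Sum = 146.1 mcg/mL·hr

AUC = 146 mcg/mL·hr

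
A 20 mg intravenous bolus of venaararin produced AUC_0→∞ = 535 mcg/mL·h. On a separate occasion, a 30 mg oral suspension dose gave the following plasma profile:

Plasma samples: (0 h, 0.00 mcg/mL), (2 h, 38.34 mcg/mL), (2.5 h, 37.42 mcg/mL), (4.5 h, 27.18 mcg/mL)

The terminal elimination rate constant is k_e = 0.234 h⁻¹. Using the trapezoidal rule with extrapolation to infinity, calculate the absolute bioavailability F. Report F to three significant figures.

F = 0.297

Trapezoidal AUC_0→4.5 (oral suspension):
  [0→2]: (0.00+38.34)/2 × 2 = 38.34
  [2→2.5]: (38.34+37.42)/2 × 0.5 = 18.94
  [2.5→4.5]: (37.42+27.18)/2 × 2 = 64.6
  Sum = 121.88 mcg/mL·h
Tail: C_last/k_e = 27.18/0.234 = 116.154
AUC_0→∞ (oral suspension) = 121.88 + 116.154 = 238.034 mcg/mL·h
F = (AUC_ev/D_ev)/(AUC_iv/D_iv) = (238.034/30)/(535/20) = 7.93447/26.75 = 0.2966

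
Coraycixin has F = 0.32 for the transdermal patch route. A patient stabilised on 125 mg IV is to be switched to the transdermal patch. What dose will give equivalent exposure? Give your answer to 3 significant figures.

D_transdermal = 391 mg

For equal systemic exposure: F × D_ev = D_iv
D_ev = D_iv / F = 125 / 0.32 = 390.625 mg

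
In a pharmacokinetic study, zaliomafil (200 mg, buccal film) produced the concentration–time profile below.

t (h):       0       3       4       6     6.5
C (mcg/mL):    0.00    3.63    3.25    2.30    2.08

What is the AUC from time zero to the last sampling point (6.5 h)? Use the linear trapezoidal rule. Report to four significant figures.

Trapezoidal AUC_0→6.5:
  [0→3]: (0.00+3.63)/2 × 3 = 5.445
  [3→4]: (3.63+3.25)/2 × 1 = 3.44
  [4→6]: (3.25+2.30)/2 × 2 = 5.55
  [6→6.5]: (2.30+2.08)/2 × 0.5 = 1.095
  Sum = 15.53 mcg/mL·h

AUC = 15.53 mcg/mL·h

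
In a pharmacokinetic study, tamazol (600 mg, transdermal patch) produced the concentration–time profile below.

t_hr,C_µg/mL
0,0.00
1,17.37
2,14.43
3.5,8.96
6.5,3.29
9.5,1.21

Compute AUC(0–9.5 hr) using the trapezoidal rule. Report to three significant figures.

AUC = 67.3 µg/mL·hr

Trapezoidal AUC_0→9.5:
  [0→1]: (0.00+17.37)/2 × 1 = 8.685
  [1→2]: (17.37+14.43)/2 × 1 = 15.9
  [2→3.5]: (14.43+8.96)/2 × 1.5 = 17.5425
  [3.5→6.5]: (8.96+3.29)/2 × 3 = 18.375
  [6.5→9.5]: (3.29+1.21)/2 × 3 = 6.75
  Sum = 67.2525 µg/mL·hr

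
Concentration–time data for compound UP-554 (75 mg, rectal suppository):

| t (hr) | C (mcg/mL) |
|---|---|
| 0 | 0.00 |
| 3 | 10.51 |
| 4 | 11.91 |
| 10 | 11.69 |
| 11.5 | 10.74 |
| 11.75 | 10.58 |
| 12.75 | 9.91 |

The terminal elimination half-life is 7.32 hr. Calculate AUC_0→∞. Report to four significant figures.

AUC = 232.2 mcg/mL·hr

Trapezoidal AUC_0→12.75:
  [0→3]: (0.00+10.51)/2 × 3 = 15.765
  [3→4]: (10.51+11.91)/2 × 1 = 11.21
  [4→10]: (11.91+11.69)/2 × 6 = 70.8
  [10→11.5]: (11.69+10.74)/2 × 1.5 = 16.8225
  [11.5→11.75]: (10.74+10.58)/2 × 0.25 = 2.665
  [11.75→12.75]: (10.58+9.91)/2 × 1 = 10.245
  Sum = 127.5075 mcg/mL·hr
k_e = ln2 / t½ = 0.693147 / 7.32 = 0.0947 hr^-1
Extrapolated tail: C_last / k_e = 9.91 / 0.0947 = 104.646
AUC_0→∞ = 127.5075 + 104.646 = 232.1535 mcg/mL·hr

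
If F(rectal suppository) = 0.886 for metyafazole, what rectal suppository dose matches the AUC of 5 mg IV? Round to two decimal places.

For equal systemic exposure: F × D_ev = D_iv
D_ev = D_iv / F = 5 / 0.886 = 5.64334 mg

D_rectal = 5.64 mg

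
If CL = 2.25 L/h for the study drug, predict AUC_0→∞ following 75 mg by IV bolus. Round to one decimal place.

AUC_0→∞ = Dose_iv / CL
        = 75 / 2.25 = 33.3333 mg/L·h

AUC = 33.3 mg/L·h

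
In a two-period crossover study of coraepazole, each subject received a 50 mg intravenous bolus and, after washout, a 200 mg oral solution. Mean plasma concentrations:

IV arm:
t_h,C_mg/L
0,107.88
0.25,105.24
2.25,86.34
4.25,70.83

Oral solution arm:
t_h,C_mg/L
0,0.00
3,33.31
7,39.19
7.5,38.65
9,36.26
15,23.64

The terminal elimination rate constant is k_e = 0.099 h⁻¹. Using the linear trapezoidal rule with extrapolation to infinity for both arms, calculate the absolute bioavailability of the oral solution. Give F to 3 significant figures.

F = 0.158

Trapezoidal AUC_0→4.25 (IV):
  [0→0.25]: (107.88+105.24)/2 × 0.25 = 26.64
  [0.25→2.25]: (105.24+86.34)/2 × 2 = 191.58
  [2.25→4.25]: (86.34+70.83)/2 × 2 = 157.17
  Sum = 375.39 mg/L·h
IV tail: 70.83/0.099 = 715.455; AUC_iv,0→∞ = 375.39 + 715.455 = 1090.845 mg/L·h
Trapezoidal AUC_0→15 (oral solution):
  [0→3]: (0.00+33.31)/2 × 3 = 49.965
  [3→7]: (33.31+39.19)/2 × 4 = 145.0
  [7→7.5]: (39.19+38.65)/2 × 0.5 = 19.46
  [7.5→9]: (38.65+36.26)/2 × 1.5 = 56.1825
  [9→15]: (36.26+23.64)/2 × 6 = 179.7
  Sum = 450.3075 mg/L·h
oral solution tail: 23.64/0.099 = 238.788; AUC_ev,0→∞ = 450.3075 + 238.788 = 689.0955 mg/L·h
F = (AUC_ev/D_ev)/(AUC_iv/D_iv) = (689.0955/200)/(1090.845/50) = 3.4454775/21.8169 = 0.1579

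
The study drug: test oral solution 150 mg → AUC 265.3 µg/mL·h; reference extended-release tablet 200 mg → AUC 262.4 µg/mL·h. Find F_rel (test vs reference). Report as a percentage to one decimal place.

F_rel = (AUC_test/D_test) / (AUC_ref/D_ref)
      = (265.3/150) / (262.4/200)
      = 1.76867 / 1.312 = 1.3481 = 134.81%

F_rel = 134.8%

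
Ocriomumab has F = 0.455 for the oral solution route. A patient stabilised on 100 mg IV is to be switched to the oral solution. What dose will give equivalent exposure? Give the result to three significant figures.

For equal systemic exposure: F × D_ev = D_iv
D_ev = D_iv / F = 100 / 0.455 = 219.78 mg

D_oral = 220 mg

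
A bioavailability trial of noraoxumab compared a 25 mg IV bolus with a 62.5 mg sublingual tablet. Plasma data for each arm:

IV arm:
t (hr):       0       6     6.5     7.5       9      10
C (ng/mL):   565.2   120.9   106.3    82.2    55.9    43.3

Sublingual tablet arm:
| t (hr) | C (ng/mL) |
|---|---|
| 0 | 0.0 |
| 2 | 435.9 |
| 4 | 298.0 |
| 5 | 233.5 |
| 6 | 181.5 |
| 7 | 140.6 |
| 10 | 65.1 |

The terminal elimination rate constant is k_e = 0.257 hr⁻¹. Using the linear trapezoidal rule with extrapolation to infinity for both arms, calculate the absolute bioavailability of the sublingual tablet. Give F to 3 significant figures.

F = 0.374

Trapezoidal AUC_0→10 (IV):
  [0→6]: (565.2+120.9)/2 × 6 = 2058.3
  [6→6.5]: (120.9+106.3)/2 × 0.5 = 56.8
  [6.5→7.5]: (106.3+82.2)/2 × 1 = 94.25
  [7.5→9]: (82.2+55.9)/2 × 1.5 = 103.575
  [9→10]: (55.9+43.3)/2 × 1 = 49.6
  Sum = 2362.525 ng/mL·hr
IV tail: 43.3/0.257 = 168.482; AUC_iv,0→∞ = 2362.525 + 168.482 = 2531.007 ng/mL·hr
Trapezoidal AUC_0→10 (sublingual tablet):
  [0→2]: (0.0+435.9)/2 × 2 = 435.9
  [2→4]: (435.9+298.0)/2 × 2 = 733.9
  [4→5]: (298.0+233.5)/2 × 1 = 265.75
  [5→6]: (233.5+181.5)/2 × 1 = 207.5
  [6→7]: (181.5+140.6)/2 × 1 = 161.05
  [7→10]: (140.6+65.1)/2 × 3 = 308.55
  Sum = 2112.65 ng/mL·hr
sublingual tablet tail: 65.1/0.257 = 253.307; AUC_ev,0→∞ = 2112.65 + 253.307 = 2365.957 ng/mL·hr
F = (AUC_ev/D_ev)/(AUC_iv/D_iv) = (2365.957/62.5)/(2531.007/25) = 37.855312/101.24028 = 0.3739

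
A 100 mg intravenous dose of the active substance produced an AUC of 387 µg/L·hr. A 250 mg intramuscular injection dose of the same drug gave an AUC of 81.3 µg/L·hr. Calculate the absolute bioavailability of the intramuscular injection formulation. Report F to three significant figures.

F = (AUC_ev / D_ev) / (AUC_iv / D_iv)
  = (81.3/250) / (387/100)
  = 0.3252 / 3.87 = 0.0840

F = 0.0840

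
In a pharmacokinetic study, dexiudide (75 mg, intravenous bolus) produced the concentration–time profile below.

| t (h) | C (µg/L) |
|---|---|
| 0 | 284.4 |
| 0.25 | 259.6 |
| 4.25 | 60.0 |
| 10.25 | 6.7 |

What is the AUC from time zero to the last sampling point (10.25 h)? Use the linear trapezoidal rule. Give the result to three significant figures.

Trapezoidal AUC_0→10.25:
  [0→0.25]: (284.4+259.6)/2 × 0.25 = 68.0
  [0.25→4.25]: (259.6+60.0)/2 × 4 = 639.2
  [4.25→10.25]: (60.0+6.7)/2 × 6 = 200.1
  Sum = 907.3 µg/L·h

AUC = 907 µg/L·h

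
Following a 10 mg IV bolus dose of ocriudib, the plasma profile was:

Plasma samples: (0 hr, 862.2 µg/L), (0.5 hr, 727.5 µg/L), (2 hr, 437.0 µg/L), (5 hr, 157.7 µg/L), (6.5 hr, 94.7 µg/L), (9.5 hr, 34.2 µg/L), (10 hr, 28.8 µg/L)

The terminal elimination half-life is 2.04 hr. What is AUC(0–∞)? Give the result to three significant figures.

Trapezoidal AUC_0→10:
  [0→0.5]: (862.2+727.5)/2 × 0.5 = 397.425
  [0.5→2]: (727.5+437.0)/2 × 1.5 = 873.375
  [2→5]: (437.0+157.7)/2 × 3 = 892.05
  [5→6.5]: (157.7+94.7)/2 × 1.5 = 189.3
  [6.5→9.5]: (94.7+34.2)/2 × 3 = 193.35
  [9.5→10]: (34.2+28.8)/2 × 0.5 = 15.75
  Sum = 2561.25 µg/L·hr
k_e = ln2 / t½ = 0.693147 / 2.04 = 0.3398 hr^-1
Extrapolated tail: C_last / k_e = 28.8 / 0.3398 = 84.756
AUC_0→∞ = 2561.25 + 84.756 = 2646.006 µg/L·hr

AUC = 2650 µg/L·hr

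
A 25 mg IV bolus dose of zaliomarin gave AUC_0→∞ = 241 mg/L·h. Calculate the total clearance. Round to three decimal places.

CL = 0.104 L/h

CL = Dose_iv / AUC_0→∞
   = 25 / 241 = 0.103734 L/h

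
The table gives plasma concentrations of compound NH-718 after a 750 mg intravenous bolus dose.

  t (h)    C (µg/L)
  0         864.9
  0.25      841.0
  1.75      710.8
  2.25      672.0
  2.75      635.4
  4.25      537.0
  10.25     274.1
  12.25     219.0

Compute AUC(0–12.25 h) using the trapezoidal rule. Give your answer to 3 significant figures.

Trapezoidal AUC_0→12.25:
  [0→0.25]: (864.9+841.0)/2 × 0.25 = 213.2375
  [0.25→1.75]: (841.0+710.8)/2 × 1.5 = 1163.85
  [1.75→2.25]: (710.8+672.0)/2 × 0.5 = 345.7
  [2.25→2.75]: (672.0+635.4)/2 × 0.5 = 326.85
  [2.75→4.25]: (635.4+537.0)/2 × 1.5 = 879.3
  [4.25→10.25]: (537.0+274.1)/2 × 6 = 2433.3
  [10.25→12.25]: (274.1+219.0)/2 × 2 = 493.1
  Sum = 5855.3375 µg/L·h

AUC = 5860 µg/L·h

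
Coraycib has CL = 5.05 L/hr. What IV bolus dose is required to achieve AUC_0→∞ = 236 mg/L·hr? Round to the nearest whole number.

Dose = 1192 mg

Dose_iv = CL × AUC_0→∞
     = 5.05 × 236 = 1191.8 mg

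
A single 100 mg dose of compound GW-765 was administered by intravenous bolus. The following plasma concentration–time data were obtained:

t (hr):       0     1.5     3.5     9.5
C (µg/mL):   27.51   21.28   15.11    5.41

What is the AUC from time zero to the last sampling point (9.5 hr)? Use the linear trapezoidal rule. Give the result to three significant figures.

Trapezoidal AUC_0→9.5:
  [0→1.5]: (27.51+21.28)/2 × 1.5 = 36.5925
  [1.5→3.5]: (21.28+15.11)/2 × 2 = 36.39
  [3.5→9.5]: (15.11+5.41)/2 × 6 = 61.56
  Sum = 134.5425 µg/mL·hr

AUC = 135 µg/mL·hr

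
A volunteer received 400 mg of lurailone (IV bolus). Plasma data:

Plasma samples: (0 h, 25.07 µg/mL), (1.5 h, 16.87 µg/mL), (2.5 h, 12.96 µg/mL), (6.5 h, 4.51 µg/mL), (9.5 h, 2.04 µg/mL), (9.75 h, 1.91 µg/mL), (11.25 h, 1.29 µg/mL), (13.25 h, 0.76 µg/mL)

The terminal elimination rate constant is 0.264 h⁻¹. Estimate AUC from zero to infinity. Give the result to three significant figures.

Trapezoidal AUC_0→13.25:
  [0→1.5]: (25.07+16.87)/2 × 1.5 = 31.455
  [1.5→2.5]: (16.87+12.96)/2 × 1 = 14.915
  [2.5→6.5]: (12.96+4.51)/2 × 4 = 34.94
  [6.5→9.5]: (4.51+2.04)/2 × 3 = 9.825
  [9.5→9.75]: (2.04+1.91)/2 × 0.25 = 0.49375
  [9.75→11.25]: (1.91+1.29)/2 × 1.5 = 2.4
  [11.25→13.25]: (1.29+0.76)/2 × 2 = 2.05
  Sum = 96.07875 µg/mL·h
Extrapolated tail: C_last / k_e = 0.76 / 0.264 = 2.879
AUC_0→∞ = 96.07875 + 2.879 = 98.95775 µg/mL·h

AUC = 99.0 µg/mL·h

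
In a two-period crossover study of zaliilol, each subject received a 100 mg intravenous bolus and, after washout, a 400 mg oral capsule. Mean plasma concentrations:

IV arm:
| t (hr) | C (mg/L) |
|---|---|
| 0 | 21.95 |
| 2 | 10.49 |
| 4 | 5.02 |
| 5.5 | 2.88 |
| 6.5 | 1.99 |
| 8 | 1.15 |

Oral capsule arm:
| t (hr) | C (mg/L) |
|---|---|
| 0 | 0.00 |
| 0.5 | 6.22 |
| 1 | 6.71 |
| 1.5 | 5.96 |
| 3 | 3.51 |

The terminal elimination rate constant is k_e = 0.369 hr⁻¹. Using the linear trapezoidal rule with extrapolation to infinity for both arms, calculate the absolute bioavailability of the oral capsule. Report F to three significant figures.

Trapezoidal AUC_0→8 (IV):
  [0→2]: (21.95+10.49)/2 × 2 = 32.44
  [2→4]: (10.49+5.02)/2 × 2 = 15.51
  [4→5.5]: (5.02+2.88)/2 × 1.5 = 5.925
  [5.5→6.5]: (2.88+1.99)/2 × 1 = 2.435
  [6.5→8]: (1.99+1.15)/2 × 1.5 = 2.355
  Sum = 58.665 mg/L·hr
IV tail: 1.15/0.369 = 3.117; AUC_iv,0→∞ = 58.665 + 3.117 = 61.782 mg/L·hr
Trapezoidal AUC_0→3 (oral capsule):
  [0→0.5]: (0.00+6.22)/2 × 0.5 = 1.555
  [0.5→1]: (6.22+6.71)/2 × 0.5 = 3.2325
  [1→1.5]: (6.71+5.96)/2 × 0.5 = 3.1675
  [1.5→3]: (5.96+3.51)/2 × 1.5 = 7.1025
  Sum = 15.0575 mg/L·hr
oral capsule tail: 3.51/0.369 = 9.512; AUC_ev,0→∞ = 15.0575 + 9.512 = 24.5695 mg/L·hr
F = (AUC_ev/D_ev)/(AUC_iv/D_iv) = (24.5695/400)/(61.782/100) = 0.06142375/0.61782 = 0.0994

F = 0.0994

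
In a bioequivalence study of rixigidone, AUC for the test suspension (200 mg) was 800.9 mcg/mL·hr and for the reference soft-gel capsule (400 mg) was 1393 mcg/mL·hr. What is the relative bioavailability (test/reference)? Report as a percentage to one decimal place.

F_rel = (AUC_test/D_test) / (AUC_ref/D_ref)
      = (800.9/200) / (1393/400)
      = 4.0045 / 3.4825 = 1.1499 = 114.99%

F_rel = 115.0%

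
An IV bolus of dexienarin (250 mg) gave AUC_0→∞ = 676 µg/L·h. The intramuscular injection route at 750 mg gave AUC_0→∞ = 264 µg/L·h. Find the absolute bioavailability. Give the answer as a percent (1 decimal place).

F = (AUC_ev / D_ev) / (AUC_iv / D_iv)
  = (264/750) / (676/250)
  = 0.352 / 2.704 = 0.1302
  = 13.02%

F = 13.0%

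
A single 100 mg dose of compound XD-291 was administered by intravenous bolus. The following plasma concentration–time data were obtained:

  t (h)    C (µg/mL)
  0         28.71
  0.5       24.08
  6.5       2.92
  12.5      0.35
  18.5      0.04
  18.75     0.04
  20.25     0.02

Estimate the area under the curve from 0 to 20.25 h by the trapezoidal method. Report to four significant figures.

AUC = 105.2 µg/mL·h

Trapezoidal AUC_0→20.25:
  [0→0.5]: (28.71+24.08)/2 × 0.5 = 13.1975
  [0.5→6.5]: (24.08+2.92)/2 × 6 = 81.0
  [6.5→12.5]: (2.92+0.35)/2 × 6 = 9.81
  [12.5→18.5]: (0.35+0.04)/2 × 6 = 1.17
  [18.5→18.75]: (0.04+0.04)/2 × 0.25 = 0.01
  [18.75→20.25]: (0.04+0.02)/2 × 1.5 = 0.045
  Sum = 105.2325 µg/mL·h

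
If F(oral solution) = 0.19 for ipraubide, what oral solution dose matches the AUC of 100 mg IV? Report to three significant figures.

D_oral = 526 mg

For equal systemic exposure: F × D_ev = D_iv
D_ev = D_iv / F = 100 / 0.19 = 526.316 mg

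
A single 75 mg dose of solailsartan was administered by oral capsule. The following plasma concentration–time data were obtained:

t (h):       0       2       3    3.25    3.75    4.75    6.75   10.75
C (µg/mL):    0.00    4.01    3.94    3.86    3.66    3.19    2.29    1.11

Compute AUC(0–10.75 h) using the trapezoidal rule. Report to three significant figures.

Trapezoidal AUC_0→10.75:
  [0→2]: (0.00+4.01)/2 × 2 = 4.01
  [2→3]: (4.01+3.94)/2 × 1 = 3.975
  [3→3.25]: (3.94+3.86)/2 × 0.25 = 0.975
  [3.25→3.75]: (3.86+3.66)/2 × 0.5 = 1.88
  [3.75→4.75]: (3.66+3.19)/2 × 1 = 3.425
  [4.75→6.75]: (3.19+2.29)/2 × 2 = 5.48
  [6.75→10.75]: (2.29+1.11)/2 × 4 = 6.8
  Sum = 26.545 µg/mL·h

AUC = 26.5 µg/mL·h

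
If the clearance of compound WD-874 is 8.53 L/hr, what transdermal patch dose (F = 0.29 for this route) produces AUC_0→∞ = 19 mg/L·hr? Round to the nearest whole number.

Dose = 559 mg

Dose = CL × AUC_0→∞ / F
     = 8.53 × 19 / 0.29 = 558.862 mg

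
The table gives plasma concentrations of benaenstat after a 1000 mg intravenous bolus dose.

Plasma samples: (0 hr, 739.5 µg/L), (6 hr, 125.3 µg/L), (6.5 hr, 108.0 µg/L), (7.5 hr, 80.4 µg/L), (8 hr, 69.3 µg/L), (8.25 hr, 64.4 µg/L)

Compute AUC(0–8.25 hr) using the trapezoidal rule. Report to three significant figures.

AUC = 2800 µg/L·hr

Trapezoidal AUC_0→8.25:
  [0→6]: (739.5+125.3)/2 × 6 = 2594.4
  [6→6.5]: (125.3+108.0)/2 × 0.5 = 58.325
  [6.5→7.5]: (108.0+80.4)/2 × 1 = 94.2
  [7.5→8]: (80.4+69.3)/2 × 0.5 = 37.425
  [8→8.25]: (69.3+64.4)/2 × 0.25 = 16.7125
  Sum = 2801.0625 µg/L·hr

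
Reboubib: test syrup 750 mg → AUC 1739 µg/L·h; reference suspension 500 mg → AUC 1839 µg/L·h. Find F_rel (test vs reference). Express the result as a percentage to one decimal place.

F_rel = (AUC_test/D_test) / (AUC_ref/D_ref)
      = (1739/750) / (1839/500)
      = 2.31867 / 3.678 = 0.6304 = 63.04%

F_rel = 63.0%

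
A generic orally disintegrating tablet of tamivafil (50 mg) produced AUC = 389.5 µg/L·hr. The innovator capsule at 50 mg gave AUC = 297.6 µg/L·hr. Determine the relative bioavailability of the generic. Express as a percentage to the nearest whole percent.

F_rel = 131%

F_rel = (AUC_test/D_test) / (AUC_ref/D_ref)
      = (389.5/50) / (297.6/50)
      = 7.79 / 5.952 = 1.3088 = 130.88%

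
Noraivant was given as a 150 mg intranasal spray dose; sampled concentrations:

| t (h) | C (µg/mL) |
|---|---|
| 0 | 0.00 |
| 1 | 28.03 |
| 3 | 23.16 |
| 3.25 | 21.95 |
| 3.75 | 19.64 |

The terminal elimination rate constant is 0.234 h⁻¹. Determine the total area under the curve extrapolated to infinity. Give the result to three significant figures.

AUC = 165 µg/mL·h

Trapezoidal AUC_0→3.75:
  [0→1]: (0.00+28.03)/2 × 1 = 14.015
  [1→3]: (28.03+23.16)/2 × 2 = 51.19
  [3→3.25]: (23.16+21.95)/2 × 0.25 = 5.63875
  [3.25→3.75]: (21.95+19.64)/2 × 0.5 = 10.3975
  Sum = 81.24125 µg/mL·h
Extrapolated tail: C_last / k_e = 19.64 / 0.234 = 83.932
AUC_0→∞ = 81.24125 + 83.932 = 165.17325 µg/mL·h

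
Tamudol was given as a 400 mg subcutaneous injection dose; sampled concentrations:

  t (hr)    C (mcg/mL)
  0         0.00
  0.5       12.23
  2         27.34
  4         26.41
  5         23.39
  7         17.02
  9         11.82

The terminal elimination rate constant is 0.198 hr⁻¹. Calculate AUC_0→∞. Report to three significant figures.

AUC = 240 mcg/mL·hr

Trapezoidal AUC_0→9:
  [0→0.5]: (0.00+12.23)/2 × 0.5 = 3.0575
  [0.5→2]: (12.23+27.34)/2 × 1.5 = 29.6775
  [2→4]: (27.34+26.41)/2 × 2 = 53.75
  [4→5]: (26.41+23.39)/2 × 1 = 24.9
  [5→7]: (23.39+17.02)/2 × 2 = 40.41
  [7→9]: (17.02+11.82)/2 × 2 = 28.84
  Sum = 180.635 mcg/mL·hr
Extrapolated tail: C_last / k_e = 11.82 / 0.198 = 59.697
AUC_0→∞ = 180.635 + 59.697 = 240.332 mcg/mL·hr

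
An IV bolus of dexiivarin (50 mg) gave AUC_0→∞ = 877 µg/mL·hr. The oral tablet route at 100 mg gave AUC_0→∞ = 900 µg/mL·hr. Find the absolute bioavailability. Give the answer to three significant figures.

F = (AUC_ev / D_ev) / (AUC_iv / D_iv)
  = (900/100) / (877/50)
  = 9 / 17.54 = 0.5131

F = 0.513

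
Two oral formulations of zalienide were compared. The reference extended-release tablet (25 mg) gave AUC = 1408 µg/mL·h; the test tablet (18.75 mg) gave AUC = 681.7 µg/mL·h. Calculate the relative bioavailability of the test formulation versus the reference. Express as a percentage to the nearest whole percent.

F_rel = 65%

F_rel = (AUC_test/D_test) / (AUC_ref/D_ref)
      = (681.7/18.75) / (1408/25)
      = 36.3573 / 56.32 = 0.6455 = 64.55%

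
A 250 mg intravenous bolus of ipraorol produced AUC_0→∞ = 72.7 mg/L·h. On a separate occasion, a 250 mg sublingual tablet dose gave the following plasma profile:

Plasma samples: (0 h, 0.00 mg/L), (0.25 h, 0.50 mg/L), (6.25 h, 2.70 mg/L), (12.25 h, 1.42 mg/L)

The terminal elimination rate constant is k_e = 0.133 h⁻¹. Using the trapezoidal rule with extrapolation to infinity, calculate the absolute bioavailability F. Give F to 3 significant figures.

Trapezoidal AUC_0→12.25 (sublingual tablet):
  [0→0.25]: (0.00+0.50)/2 × 0.25 = 0.0625
  [0.25→6.25]: (0.50+2.70)/2 × 6 = 9.6
  [6.25→12.25]: (2.70+1.42)/2 × 6 = 12.36
  Sum = 22.0225 mg/L·h
Tail: C_last/k_e = 1.42/0.133 = 10.677
AUC_0→∞ (sublingual tablet) = 22.0225 + 10.677 = 32.6995 mg/L·h
F = (AUC_ev/D_ev)/(AUC_iv/D_iv) = (32.6995/250)/(72.7/250) = 0.130798/0.2908 = 0.4498

F = 0.450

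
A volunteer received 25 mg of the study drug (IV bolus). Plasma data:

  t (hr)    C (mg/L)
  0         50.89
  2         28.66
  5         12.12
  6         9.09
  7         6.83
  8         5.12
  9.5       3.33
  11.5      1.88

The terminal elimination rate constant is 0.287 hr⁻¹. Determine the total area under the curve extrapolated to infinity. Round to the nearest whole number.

Trapezoidal AUC_0→11.5:
  [0→2]: (50.89+28.66)/2 × 2 = 79.55
  [2→5]: (28.66+12.12)/2 × 3 = 61.17
  [5→6]: (12.12+9.09)/2 × 1 = 10.605
  [6→7]: (9.09+6.83)/2 × 1 = 7.96
  [7→8]: (6.83+5.12)/2 × 1 = 5.975
  [8→9.5]: (5.12+3.33)/2 × 1.5 = 6.3375
  [9.5→11.5]: (3.33+1.88)/2 × 2 = 5.21
  Sum = 176.8075 mg/L·hr
Extrapolated tail: C_last / k_e = 1.88 / 0.287 = 6.551
AUC_0→∞ = 176.8075 + 6.551 = 183.3585 mg/L·hr

AUC = 183 mg/L·hr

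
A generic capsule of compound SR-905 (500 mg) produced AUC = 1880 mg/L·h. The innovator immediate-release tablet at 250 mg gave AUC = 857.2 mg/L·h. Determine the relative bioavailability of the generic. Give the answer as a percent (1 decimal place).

F_rel = (AUC_test/D_test) / (AUC_ref/D_ref)
      = (1880/500) / (857.2/250)
      = 3.76 / 3.4288 = 1.0966 = 109.66%

F_rel = 109.7%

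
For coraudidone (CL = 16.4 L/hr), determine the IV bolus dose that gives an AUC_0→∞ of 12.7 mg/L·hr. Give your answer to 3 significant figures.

Dose_iv = CL × AUC_0→∞
     = 16.4 × 12.7 = 208.28 mg

Dose = 208 mg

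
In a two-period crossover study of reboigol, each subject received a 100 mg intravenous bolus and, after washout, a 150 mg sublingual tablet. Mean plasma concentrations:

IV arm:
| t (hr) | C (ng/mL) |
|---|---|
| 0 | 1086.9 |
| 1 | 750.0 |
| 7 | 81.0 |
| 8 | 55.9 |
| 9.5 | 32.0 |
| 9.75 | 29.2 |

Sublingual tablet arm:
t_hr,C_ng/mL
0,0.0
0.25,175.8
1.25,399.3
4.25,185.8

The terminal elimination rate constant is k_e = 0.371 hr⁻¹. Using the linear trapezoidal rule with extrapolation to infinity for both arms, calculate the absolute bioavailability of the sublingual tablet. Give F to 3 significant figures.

F = 0.310

Trapezoidal AUC_0→9.75 (IV):
  [0→1]: (1086.9+750.0)/2 × 1 = 918.45
  [1→7]: (750.0+81.0)/2 × 6 = 2493.0
  [7→8]: (81.0+55.9)/2 × 1 = 68.45
  [8→9.5]: (55.9+32.0)/2 × 1.5 = 65.925
  [9.5→9.75]: (32.0+29.2)/2 × 0.25 = 7.65
  Sum = 3553.475 ng/mL·hr
IV tail: 29.2/0.371 = 78.706; AUC_iv,0→∞ = 3553.475 + 78.706 = 3632.181 ng/mL·hr
Trapezoidal AUC_0→4.25 (sublingual tablet):
  [0→0.25]: (0.0+175.8)/2 × 0.25 = 21.975
  [0.25→1.25]: (175.8+399.3)/2 × 1 = 287.55
  [1.25→4.25]: (399.3+185.8)/2 × 3 = 877.65
  Sum = 1187.175 ng/mL·hr
sublingual tablet tail: 185.8/0.371 = 500.809; AUC_ev,0→∞ = 1187.175 + 500.809 = 1687.984 ng/mL·hr
F = (AUC_ev/D_ev)/(AUC_iv/D_iv) = (1687.984/150)/(3632.181/100) = 11.2532/36.32181 = 0.3098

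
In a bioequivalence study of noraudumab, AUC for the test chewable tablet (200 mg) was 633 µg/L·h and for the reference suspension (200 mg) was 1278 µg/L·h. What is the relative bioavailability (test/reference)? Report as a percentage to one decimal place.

F_rel = (AUC_test/D_test) / (AUC_ref/D_ref)
      = (633/200) / (1278/200)
      = 3.165 / 6.39 = 0.4953 = 49.53%

F_rel = 49.5%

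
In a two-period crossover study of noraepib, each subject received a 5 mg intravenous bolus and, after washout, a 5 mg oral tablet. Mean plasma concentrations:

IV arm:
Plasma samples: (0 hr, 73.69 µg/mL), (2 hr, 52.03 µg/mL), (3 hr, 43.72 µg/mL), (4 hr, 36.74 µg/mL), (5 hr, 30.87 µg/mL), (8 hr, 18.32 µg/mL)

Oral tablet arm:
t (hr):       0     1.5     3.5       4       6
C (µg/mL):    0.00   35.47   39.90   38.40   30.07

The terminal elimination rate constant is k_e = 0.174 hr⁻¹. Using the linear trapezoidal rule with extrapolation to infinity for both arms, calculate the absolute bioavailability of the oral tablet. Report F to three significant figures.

F = 0.850

Trapezoidal AUC_0→8 (IV):
  [0→2]: (73.69+52.03)/2 × 2 = 125.72
  [2→3]: (52.03+43.72)/2 × 1 = 47.875
  [3→4]: (43.72+36.74)/2 × 1 = 40.23
  [4→5]: (36.74+30.87)/2 × 1 = 33.805
  [5→8]: (30.87+18.32)/2 × 3 = 73.785
  Sum = 321.415 µg/mL·hr
IV tail: 18.32/0.174 = 105.287; AUC_iv,0→∞ = 321.415 + 105.287 = 426.702 µg/mL·hr
Trapezoidal AUC_0→6 (oral tablet):
  [0→1.5]: (0.00+35.47)/2 × 1.5 = 26.6025
  [1.5→3.5]: (35.47+39.90)/2 × 2 = 75.37
  [3.5→4]: (39.90+38.40)/2 × 0.5 = 19.575
  [4→6]: (38.40+30.07)/2 × 2 = 68.47
  Sum = 190.0175 µg/mL·hr
oral tablet tail: 30.07/0.174 = 172.816; AUC_ev,0→∞ = 190.0175 + 172.816 = 362.8335 µg/mL·hr
F = (AUC_ev/D_ev)/(AUC_iv/D_iv) = (362.8335/5)/(426.702/5) = 72.5667/85.3404 = 0.8503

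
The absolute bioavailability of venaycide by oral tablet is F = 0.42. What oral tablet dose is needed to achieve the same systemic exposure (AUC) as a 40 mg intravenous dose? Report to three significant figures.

D_oral = 95.2 mg

For equal systemic exposure: F × D_ev = D_iv
D_ev = D_iv / F = 40 / 0.42 = 95.2381 mg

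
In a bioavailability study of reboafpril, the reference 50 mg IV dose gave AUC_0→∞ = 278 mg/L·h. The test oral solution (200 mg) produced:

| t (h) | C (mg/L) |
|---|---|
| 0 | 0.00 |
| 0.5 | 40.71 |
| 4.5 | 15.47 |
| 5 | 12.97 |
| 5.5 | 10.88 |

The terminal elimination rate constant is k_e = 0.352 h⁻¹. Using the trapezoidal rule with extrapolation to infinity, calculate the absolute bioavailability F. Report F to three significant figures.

Trapezoidal AUC_0→5.5 (oral solution):
  [0→0.5]: (0.00+40.71)/2 × 0.5 = 10.1775
  [0.5→4.5]: (40.71+15.47)/2 × 4 = 112.36
  [4.5→5]: (15.47+12.97)/2 × 0.5 = 7.11
  [5→5.5]: (12.97+10.88)/2 × 0.5 = 5.9625
  Sum = 135.61 mg/L·h
Tail: C_last/k_e = 10.88/0.352 = 30.909
AUC_0→∞ (oral solution) = 135.61 + 30.909 = 166.519 mg/L·h
F = (AUC_ev/D_ev)/(AUC_iv/D_iv) = (166.519/200)/(278/50) = 0.832595/5.56 = 0.1497

F = 0.150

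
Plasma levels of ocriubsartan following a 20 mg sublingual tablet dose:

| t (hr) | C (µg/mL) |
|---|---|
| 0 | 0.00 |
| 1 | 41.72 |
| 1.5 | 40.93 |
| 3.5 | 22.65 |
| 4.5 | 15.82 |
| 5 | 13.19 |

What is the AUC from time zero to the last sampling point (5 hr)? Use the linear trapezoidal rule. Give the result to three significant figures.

Trapezoidal AUC_0→5:
  [0→1]: (0.00+41.72)/2 × 1 = 20.86
  [1→1.5]: (41.72+40.93)/2 × 0.5 = 20.6625
  [1.5→3.5]: (40.93+22.65)/2 × 2 = 63.58
  [3.5→4.5]: (22.65+15.82)/2 × 1 = 19.235
  [4.5→5]: (15.82+13.19)/2 × 0.5 = 7.2525
  Sum = 131.59 µg/mL·hr

AUC = 132 µg/mL·hr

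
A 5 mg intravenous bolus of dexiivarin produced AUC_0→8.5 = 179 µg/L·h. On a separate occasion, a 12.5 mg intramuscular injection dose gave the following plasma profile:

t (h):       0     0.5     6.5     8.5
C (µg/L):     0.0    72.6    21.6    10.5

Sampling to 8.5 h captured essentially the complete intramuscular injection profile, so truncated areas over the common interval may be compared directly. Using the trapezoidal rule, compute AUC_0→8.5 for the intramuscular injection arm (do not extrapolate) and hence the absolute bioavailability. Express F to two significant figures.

Trapezoidal AUC_0→8.5 (intramuscular injection):
  [0→0.5]: (0.0+72.6)/2 × 0.5 = 18.15
  [0.5→6.5]: (72.6+21.6)/2 × 6 = 282.6
  [6.5→8.5]: (21.6+10.5)/2 × 2 = 32.1
  Sum = 332.85 µg/L·h
F = (AUC_ev/D_ev)/(AUC_iv/D_iv) = (332.85/12.5)/(179/5) = 26.628/35.8 = 0.7438

F = 0.74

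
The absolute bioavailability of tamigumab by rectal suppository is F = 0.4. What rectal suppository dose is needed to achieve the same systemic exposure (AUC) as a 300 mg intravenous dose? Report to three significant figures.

For equal systemic exposure: F × D_ev = D_iv
D_ev = D_iv / F = 300 / 0.4 = 750 mg

D_rectal = 750 mg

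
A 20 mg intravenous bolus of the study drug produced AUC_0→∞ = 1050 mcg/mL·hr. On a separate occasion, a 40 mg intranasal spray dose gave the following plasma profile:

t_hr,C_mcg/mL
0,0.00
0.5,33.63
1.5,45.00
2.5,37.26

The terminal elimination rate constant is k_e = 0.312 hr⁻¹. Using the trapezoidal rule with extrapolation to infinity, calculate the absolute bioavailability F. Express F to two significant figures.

Trapezoidal AUC_0→2.5 (intranasal spray):
  [0→0.5]: (0.00+33.63)/2 × 0.5 = 8.4075
  [0.5→1.5]: (33.63+45.00)/2 × 1 = 39.315
  [1.5→2.5]: (45.00+37.26)/2 × 1 = 41.13
  Sum = 88.8525 mcg/mL·hr
Tail: C_last/k_e = 37.26/0.312 = 119.423
AUC_0→∞ (intranasal spray) = 88.8525 + 119.423 = 208.2755 mcg/mL·hr
F = (AUC_ev/D_ev)/(AUC_iv/D_iv) = (208.2755/40)/(1050/20) = 5.2068875/52.5 = 0.0992

F = 0.099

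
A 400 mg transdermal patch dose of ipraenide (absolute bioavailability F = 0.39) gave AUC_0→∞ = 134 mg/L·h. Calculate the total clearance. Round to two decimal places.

CL = F × Dose / AUC_0→∞
   = 0.39 × 400 / 134 = 1.16418 L/h

CL = 1.16 L/h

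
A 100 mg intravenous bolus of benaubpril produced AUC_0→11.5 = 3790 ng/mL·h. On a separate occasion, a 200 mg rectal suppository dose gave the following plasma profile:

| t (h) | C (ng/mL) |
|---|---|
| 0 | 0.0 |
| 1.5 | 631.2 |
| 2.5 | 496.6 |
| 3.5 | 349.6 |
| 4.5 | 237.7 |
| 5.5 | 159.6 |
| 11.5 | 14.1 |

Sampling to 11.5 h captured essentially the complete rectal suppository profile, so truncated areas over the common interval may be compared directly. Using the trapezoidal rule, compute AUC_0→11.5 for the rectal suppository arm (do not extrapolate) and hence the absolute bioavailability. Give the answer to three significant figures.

Trapezoidal AUC_0→11.5 (rectal suppository):
  [0→1.5]: (0.0+631.2)/2 × 1.5 = 473.4
  [1.5→2.5]: (631.2+496.6)/2 × 1 = 563.9
  [2.5→3.5]: (496.6+349.6)/2 × 1 = 423.1
  [3.5→4.5]: (349.6+237.7)/2 × 1 = 293.65
  [4.5→5.5]: (237.7+159.6)/2 × 1 = 198.65
  [5.5→11.5]: (159.6+14.1)/2 × 6 = 521.1
  Sum = 2473.8 ng/mL·h
F = (AUC_ev/D_ev)/(AUC_iv/D_iv) = (2473.8/200)/(3790/100) = 12.369/37.9 = 0.3264

F = 0.326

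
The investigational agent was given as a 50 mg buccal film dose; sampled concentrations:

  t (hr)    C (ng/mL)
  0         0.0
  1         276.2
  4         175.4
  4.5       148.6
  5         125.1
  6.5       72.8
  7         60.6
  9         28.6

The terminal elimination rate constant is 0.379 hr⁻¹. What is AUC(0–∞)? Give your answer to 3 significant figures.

AUC = 1310 ng/mL·hr

Trapezoidal AUC_0→9:
  [0→1]: (0.0+276.2)/2 × 1 = 138.1
  [1→4]: (276.2+175.4)/2 × 3 = 677.4
  [4→4.5]: (175.4+148.6)/2 × 0.5 = 81.0
  [4.5→5]: (148.6+125.1)/2 × 0.5 = 68.425
  [5→6.5]: (125.1+72.8)/2 × 1.5 = 148.425
  [6.5→7]: (72.8+60.6)/2 × 0.5 = 33.35
  [7→9]: (60.6+28.6)/2 × 2 = 89.2
  Sum = 1235.9 ng/mL·hr
Extrapolated tail: C_last / k_e = 28.6 / 0.379 = 75.462
AUC_0→∞ = 1235.9 + 75.462 = 1311.362 ng/mL·hr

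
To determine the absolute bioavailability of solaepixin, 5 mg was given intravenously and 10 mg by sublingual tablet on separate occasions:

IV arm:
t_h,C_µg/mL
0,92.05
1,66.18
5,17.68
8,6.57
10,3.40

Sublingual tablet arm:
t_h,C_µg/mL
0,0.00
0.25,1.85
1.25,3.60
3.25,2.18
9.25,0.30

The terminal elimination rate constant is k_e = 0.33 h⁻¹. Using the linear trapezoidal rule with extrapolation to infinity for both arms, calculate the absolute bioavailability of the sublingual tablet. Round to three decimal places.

Trapezoidal AUC_0→10 (IV):
  [0→1]: (92.05+66.18)/2 × 1 = 79.115
  [1→5]: (66.18+17.68)/2 × 4 = 167.72
  [5→8]: (17.68+6.57)/2 × 3 = 36.375
  [8→10]: (6.57+3.40)/2 × 2 = 9.97
  Sum = 293.18 µg/mL·h
IV tail: 3.40/0.33 = 10.303; AUC_iv,0→∞ = 293.18 + 10.303 = 303.483 µg/mL·h
Trapezoidal AUC_0→9.25 (sublingual tablet):
  [0→0.25]: (0.00+1.85)/2 × 0.25 = 0.23125
  [0.25→1.25]: (1.85+3.60)/2 × 1 = 2.725
  [1.25→3.25]: (3.60+2.18)/2 × 2 = 5.78
  [3.25→9.25]: (2.18+0.30)/2 × 6 = 7.44
  Sum = 16.17625 µg/mL·h
sublingual tablet tail: 0.30/0.33 = 0.909; AUC_ev,0→∞ = 16.17625 + 0.909 = 17.08525 µg/mL·h
F = (AUC_ev/D_ev)/(AUC_iv/D_iv) = (17.08525/10)/(303.483/5) = 1.708525/60.6966 = 0.0281

F = 0.028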